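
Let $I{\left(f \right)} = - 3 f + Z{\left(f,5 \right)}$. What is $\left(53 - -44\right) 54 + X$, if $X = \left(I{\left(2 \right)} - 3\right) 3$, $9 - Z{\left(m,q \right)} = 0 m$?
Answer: $5238$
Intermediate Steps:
$Z{\left(m,q \right)} = 9$ ($Z{\left(m,q \right)} = 9 - 0 m = 9 - 0 = 9 + 0 = 9$)
$I{\left(f \right)} = 9 - 3 f$ ($I{\left(f \right)} = - 3 f + 9 = 9 - 3 f$)
$X = 0$ ($X = \left(\left(9 - 6\right) - 3\right) 3 = \left(3 - 3\right) 3 = 0 \cdot 3 = 0$)
$\left(53 - -44\right) 54 + X = \left(53 - -44\right) 54 + 0 = \left(53 + 44\right) 54 + 0 = 97 \cdot 54 + 0 = 5238 + 0 = 5238$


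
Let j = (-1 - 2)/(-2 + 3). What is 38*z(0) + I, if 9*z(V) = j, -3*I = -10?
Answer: -28/3 ≈ -9.3333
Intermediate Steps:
I = 10/3 (I = -⅓*(-10) = 10/3 ≈ 3.3333)
j = -3 (j = -3/1 = -3*1 = -3)
z(V) = -⅓ (z(V) = (⅑)*(-3) = -⅓)
38*z(0) + I = 38*(-⅓) + 10/3 = -38/3 + 10/3 = -28/3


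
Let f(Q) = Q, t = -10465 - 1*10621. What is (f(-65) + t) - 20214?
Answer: -41365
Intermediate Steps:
t = -21086 (t = -10465 - 10621 = -21086)
(f(-65) + t) - 20214 = (-65 - 21086) - 20214 = -21151 - 20214 = -41365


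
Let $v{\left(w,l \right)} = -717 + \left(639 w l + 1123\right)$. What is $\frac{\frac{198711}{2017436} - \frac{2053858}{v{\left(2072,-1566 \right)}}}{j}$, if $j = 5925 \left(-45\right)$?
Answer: $- \frac{41615014386683}{111527743834306856700} \approx -3.7314 \cdot 10^{-7}$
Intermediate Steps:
$j = -266625$
$v{\left(w,l \right)} = 406 + 639 l w$ ($v{\left(w,l \right)} = -717 + \left(639 l w + 1123\right) = -717 + \left(1123 + 639 l w\right) = 406 + 639 l w$)
$\frac{\frac{198711}{2017436} - \frac{2053858}{v{\left(2072,-1566 \right)}}}{j} = \frac{\frac{198711}{2017436} - \frac{2053858}{406 + 639 \left(-1566\right) 2072}}{-266625} = \left(198711 \cdot \frac{1}{2017436} - \frac{2053858}{406 - 2073396528}\right) \left(- \frac{1}{266625}\right) = \left(\frac{198711}{2017436} - \frac{2053858}{-2073396122}\right) \left(- \frac{1}{266625}\right) = \left(\frac{198711}{2017436} - - \frac{1026929}{1036698061}\right) \left(- \frac{1}{266625}\right) = \left(\frac{198711}{2017436} + \frac{1026929}{1036698061}\right) \left(- \frac{1}{266625}\right) = \frac{208075071933415}{2091471989391596} \left(- \frac{1}{266625}\right) = - \frac{41615014386683}{111527743834306856700}$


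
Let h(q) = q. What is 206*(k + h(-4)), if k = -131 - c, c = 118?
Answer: -52118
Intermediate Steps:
k = -249 (k = -131 - 1*118 = -131 - 118 = -249)
206*(k + h(-4)) = 206*(-249 - 4) = 206*(-253) = -52118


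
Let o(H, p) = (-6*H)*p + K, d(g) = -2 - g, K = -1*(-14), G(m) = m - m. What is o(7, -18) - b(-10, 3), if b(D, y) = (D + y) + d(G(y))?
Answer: 779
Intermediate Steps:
G(m) = 0
K = 14
o(H, p) = 14 - 6*H*p (o(H, p) = (-6*H)*p + 14 = -6*H*p + 14 = 14 - 6*H*p)
b(D, y) = -2 + D + y (b(D, y) = (D + y) + (-2 - 1*0) = (D + y) + (-2 + 0) = (D + y) - 2 = -2 + D + y)
o(7, -18) - b(-10, 3) = (14 - 6*7*(-18)) - (-2 - 10 + 3) = (14 + 756) - 1*(-9) = 770 + 9 = 779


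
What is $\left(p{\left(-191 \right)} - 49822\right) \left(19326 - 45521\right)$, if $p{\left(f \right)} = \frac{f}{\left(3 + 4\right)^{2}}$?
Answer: $\frac{63954280455}{49} \approx 1.3052 \cdot 10^{9}$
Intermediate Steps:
$p{\left(f \right)} = \frac{f}{49}$ ($p{\left(f \right)} = \frac{f}{7^{2}} = \frac{f}{49}$)
$\left(p{\left(-191 \right)} - 49822\right) \left(19326 - 45521\right) = \left(\frac{1}{49} \left(-191\right) - 49822\right) \left(19326 - 45521\right) = \left(- \frac{191}{49} - 49822\right) \left(-26195\right) = \left(- \frac{2441469}{49}\right) \left(-26195\right) = \frac{63954280455}{49}$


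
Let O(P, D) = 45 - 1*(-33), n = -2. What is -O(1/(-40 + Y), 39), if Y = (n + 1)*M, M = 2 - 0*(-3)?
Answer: -78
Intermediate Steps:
M = 2 (M = 2 - 1*0 = 2 + 0 = 2)
Y = -2 (Y = (-2 + 1)*2 = -1*2 = -2)
O(P, D) = 78 (O(P, D) = 45 + 33 = 78)
-O(1/(-40 + Y), 39) = -1*78 = -78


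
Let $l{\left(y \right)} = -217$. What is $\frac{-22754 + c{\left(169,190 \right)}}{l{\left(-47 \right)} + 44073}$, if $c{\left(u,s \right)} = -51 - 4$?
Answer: $- \frac{22809}{43856} \approx -0.52009$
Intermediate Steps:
$c{\left(u,s \right)} = -55$ ($c{\left(u,s \right)} = -51 - 4 = -55$)
$\frac{-22754 + c{\left(169,190 \right)}}{l{\left(-47 \right)} + 44073} = \frac{-22754 - 55}{-217 + 44073} = - \frac{22809}{43856}$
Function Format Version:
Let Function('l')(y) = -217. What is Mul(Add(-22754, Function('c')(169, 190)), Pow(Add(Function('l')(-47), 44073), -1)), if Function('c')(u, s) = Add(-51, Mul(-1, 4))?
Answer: Rational(-22809, 43856) ≈ -0.52009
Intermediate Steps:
Function('c')(u, s) = -55 (Function('c')(u, s) = Add(-51, -4) = -55)
Mul(Add(-22754, Function('c')(169, 190)), Pow(Add(Function('l')(-47), 44073), -1)) = Mul(Add(-22754, -55), Pow(Add(-217, 44073), -1)) = Mul(-22809, Pow(43856, -1)) = Mul(-22809, Rational(1, 43856)) = Rational(-22809, 43856)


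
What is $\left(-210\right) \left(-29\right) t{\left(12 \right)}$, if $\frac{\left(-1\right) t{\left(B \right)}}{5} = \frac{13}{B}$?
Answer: $- \frac{65975}{2} \approx -32988.0$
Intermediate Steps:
$t{\left(B \right)} = - \frac{65}{B}$ ($t{\left(B \right)} = - 5 \frac{13}{B} = - \frac{65}{B}$)
$\left(-210\right) \left(-29\right) t{\left(12 \right)} = \left(-210\right) \left(-29\right) \left(- \frac{65}{12}\right) = 6090 \left(\left(-65\right) \frac{1}{12}\right) = 6090 \left(- \frac{65}{12}\right) = - \frac{65975}{2}$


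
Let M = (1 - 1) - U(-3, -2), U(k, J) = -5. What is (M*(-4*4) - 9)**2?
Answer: 7921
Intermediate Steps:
M = 5 (M = (1 - 1) - 1*(-5) = 0 + 5 = 5)
(M*(-4*4) - 9)**2 = (5*(-4*4) - 9)**2 = (5*(-16) - 9)**2 = (-80 - 9)**2 = (-89)**2 = 7921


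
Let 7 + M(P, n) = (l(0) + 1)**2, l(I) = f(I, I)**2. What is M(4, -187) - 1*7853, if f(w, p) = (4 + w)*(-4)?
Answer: 58189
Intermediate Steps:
f(w, p) = -16 - 4*w
l(I) = (-16 - 4*I)**2
M(P, n) = 66042 (M(P, n) = -7 + (16*(4 + 0)**2 + 1)**2 = -7 + (16*4**2 + 1)**2 = -7 + (16*16 + 1)**2 = -7 + (256 + 1)**2 = -7 + 257**2 = -7 + 66049 = 66042)
M(4, -187) - 1*7853 = 66042 - 1*7853 = 66042 - 7853 = 58189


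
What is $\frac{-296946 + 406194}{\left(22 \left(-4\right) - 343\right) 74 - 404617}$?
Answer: $- \frac{109248}{436511} \approx -0.25028$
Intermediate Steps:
$\frac{-296946 + 406194}{\left(22 \left(-4\right) - 343\right) 74 - 404617} = \frac{109248}{\left(-88 - 343\right) 74 - 404617} = \frac{109248}{\left(-431\right) 74 - 404617} = \frac{109248}{-31894 - 404617} = \frac{109248}{-436511} = 109248 \left(- \frac{1}{436511}\right) = - \frac{109248}{436511}$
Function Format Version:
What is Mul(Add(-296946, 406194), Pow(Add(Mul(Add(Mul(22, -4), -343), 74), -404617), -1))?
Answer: Rational(-109248, 436511) ≈ -0.25028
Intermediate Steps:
Mul(Add(-296946, 406194), Pow(Add(Mul(Add(Mul(22, -4), -343), 74), -404617), -1)) = Mul(109248, Pow(Add(Mul(Add(-88, -343), 74), -404617), -1)) = Mul(109248, Pow(Add(Mul(-431, 74), -404617), -1)) = Mul(109248, Pow(Add(-31894, -404617), -1)) = Mul(109248, Pow(-436511, -1)) = Mul(109248, Rational(-1, 436511)) = Rational(-109248, 436511)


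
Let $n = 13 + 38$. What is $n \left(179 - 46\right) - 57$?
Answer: $6726$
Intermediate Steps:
$n = 51$
$n \left(179 - 46\right) - 57 = 51 \left(179 - 46\right) - 57 = 51 \cdot 133 - 57 = 6783 - 57 = 6726$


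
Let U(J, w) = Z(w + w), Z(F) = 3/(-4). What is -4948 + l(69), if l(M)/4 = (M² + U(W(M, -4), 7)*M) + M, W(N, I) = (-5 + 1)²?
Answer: 14165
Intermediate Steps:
W(N, I) = 16 (W(N, I) = (-4)² = 16)
Z(F) = -¾ (Z(F) = 3*(-¼) = -¾)
U(J, w) = -¾
l(M) = M + 4*M² (l(M) = 4*((M² - 3*M/4) + M) = 4*(M² + M/4) = M + 4*M²)
-4948 + l(69) = -4948 + 69*(1 + 4*69) = -4948 + 69*(1 + 276) = -4948 + 69*277 = -4948 + 19113 = 14165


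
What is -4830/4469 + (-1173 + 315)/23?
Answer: -3945492/102787 ≈ -38.385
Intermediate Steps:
-4830/4469 + (-1173 + 315)/23 = -4830*1/4469 - 858*1/23 = -4830/4469 - 858/23 = -3945492/102787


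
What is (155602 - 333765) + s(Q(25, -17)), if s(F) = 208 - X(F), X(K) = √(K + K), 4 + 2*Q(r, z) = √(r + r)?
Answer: -177955 - √(-4 + 5*√2) ≈ -1.7796e+5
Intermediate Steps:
Q(r, z) = -2 + √2*√r/2 (Q(r, z) = -2 + √(r + r)/2 = -2 + √(2*r)/2 = -2 + (√2*√r)/2 = -2 + √2*√r/2)
X(K) = √2*√K (X(K) = √(2*K) = √2*√K)
s(F) = 208 - √2*√F
(155602 - 333765) + s(Q(25, -17)) = (155602 - 333765) + (208 - √2*√(-2 + √2*√25/2)) = -178163 + (208 - √2*√(-2 + (½)*√2*5)) = -178163 + (208 - √2*√(-2 + 5*√2/2)) = -177955 - √2*√(-2 + 5*√2/2)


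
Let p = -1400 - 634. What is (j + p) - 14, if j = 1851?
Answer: -197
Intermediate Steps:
p = -2034
(j + p) - 14 = (1851 - 2034) - 14 = -183 - 14 = -197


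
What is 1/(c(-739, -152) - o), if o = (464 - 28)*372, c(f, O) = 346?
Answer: -1/161846 ≈ -6.1787e-6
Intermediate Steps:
o = 162192 (o = 436*372 = 162192)
1/(c(-739, -152) - o) = 1/(346 - 1*162192) = 1/(346 - 162192) = 1/(-161846) = -1/161846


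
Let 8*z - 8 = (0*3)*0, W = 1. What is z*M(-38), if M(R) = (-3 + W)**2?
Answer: 4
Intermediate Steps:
M(R) = 4 (M(R) = (-3 + 1)**2 = (-2)**2 = 4)
z = 1 (z = 1 + ((0*3)*0)/8 = 1 + (0*0)/8 = 1 + (1/8)*0 = 1 + 0 = 1)
z*M(-38) = 1*4 = 4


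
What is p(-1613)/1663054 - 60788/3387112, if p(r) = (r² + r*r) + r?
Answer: 1094900554003/352059385003 ≈ 3.1100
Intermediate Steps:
p(r) = r + 2*r² (p(r) = (r² + r²) + r = 2*r² + r = r + 2*r²)
p(-1613)/1663054 - 60788/3387112 = -1613*(1 + 2*(-1613))/1663054 - 60788/3387112 = -1613*(1 - 3226)*(1/1663054) - 60788*1/3387112 = -1613*(-3225)*(1/1663054) - 15197/846778 = 5201925*(1/1663054) - 15197/846778 = 5201925/1663054 - 15197/846778 = 1094900554003/352059385003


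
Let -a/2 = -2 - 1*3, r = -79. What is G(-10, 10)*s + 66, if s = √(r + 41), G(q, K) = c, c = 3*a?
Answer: 66 + 30*I*√38 ≈ 66.0 + 184.93*I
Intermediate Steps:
a = 10 (a = -2*(-2 - 1*3) = -2*(-2 - 3) = -2*(-5) = 10)
c = 30 (c = 3*10 = 30)
G(q, K) = 30
s = I*√38 (s = √(-79 + 41) = √(-38) = I*√38 ≈ 6.1644*I)
G(-10, 10)*s + 66 = 30*(I*√38) + 66 = 30*I*√38 + 66 = 66 + 30*I*√38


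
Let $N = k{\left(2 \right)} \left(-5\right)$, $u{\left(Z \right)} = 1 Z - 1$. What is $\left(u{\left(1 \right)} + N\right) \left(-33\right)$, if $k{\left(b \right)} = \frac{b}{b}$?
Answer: $165$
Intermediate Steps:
$u{\left(Z \right)} = -1 + Z$ ($u{\left(Z \right)} = Z - 1 = -1 + Z$)
$k{\left(b \right)} = 1$
$N = -5$ ($N = 1 \left(-5\right) = -5$)
$\left(u{\left(1 \right)} + N\right) \left(-33\right) = \left(\left(-1 + 1\right) - 5\right) \left(-33\right) = \left(0 - 5\right) \left(-33\right) = \left(-5\right) \left(-33\right) = 165$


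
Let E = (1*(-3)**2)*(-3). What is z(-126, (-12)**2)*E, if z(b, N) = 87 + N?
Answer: -6237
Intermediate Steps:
E = -27 (E = (1*9)*(-3) = 9*(-3) = -27)
z(-126, (-12)**2)*E = (87 + (-12)**2)*(-27) = (87 + 144)*(-27) = 231*(-27) = -6237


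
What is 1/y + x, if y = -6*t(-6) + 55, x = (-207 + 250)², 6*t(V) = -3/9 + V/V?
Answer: 301390/163 ≈ 1849.0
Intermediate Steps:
t(V) = ⅑ (t(V) = (-3/9 + V/V)/6 = (-3*⅑ + 1)/6 = (-⅓ + 1)/6 = (⅙)*(⅔) = ⅑)
x = 1849 (x = 43² = 1849)
y = 163/3 (y = -6*⅑ + 55 = -⅔ + 55 = 163/3 ≈ 54.333)
1/y + x = 1/(163/3) + 1849 = 3/163 + 1849 = 301390/163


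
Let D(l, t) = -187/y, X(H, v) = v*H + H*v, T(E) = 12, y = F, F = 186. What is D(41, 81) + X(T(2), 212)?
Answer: 946181/186 ≈ 5087.0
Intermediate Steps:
y = 186
X(H, v) = 2*H*v (X(H, v) = H*v + H*v = 2*H*v)
D(l, t) = -187/186
D(41, 81) + X(T(2), 212) = -187/186 + 2*12*212 = -187/186 + 5088 = 946181/186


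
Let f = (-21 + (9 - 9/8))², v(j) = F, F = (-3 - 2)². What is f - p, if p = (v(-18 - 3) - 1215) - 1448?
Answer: 179857/64 ≈ 2810.3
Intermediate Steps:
F = 25 (F = (-5)² = 25)
v(j) = 25
p = -2638 (p = (25 - 1215) - 1448 = -1190 - 1448 = -2638)
f = 11025/64 (f = (-21 + (9 - 9/8))² = (-21 + 63/8)² = (-105/8)² = 11025/64 ≈ 172.27)
f - p = 11025/64 - 1*(-2638) = 11025/64 + 2638 = 179857/64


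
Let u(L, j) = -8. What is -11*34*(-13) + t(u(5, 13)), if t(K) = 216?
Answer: 5078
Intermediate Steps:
-11*34*(-13) + t(u(5, 13)) = -11*34*(-13) + 216 = -374*(-13) + 216 = 4862 + 216 = 5078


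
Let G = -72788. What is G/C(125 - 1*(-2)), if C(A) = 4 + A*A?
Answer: -72788/16133 ≈ -4.5117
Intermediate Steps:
C(A) = 4 + A²
G/C(125 - 1*(-2)) = -72788/(4 + (125 - 1*(-2))²) = -72788/(4 + (125 + 2)²) = -72788/(4 + 127²) = -72788/(4 + 16129) = -72788/16133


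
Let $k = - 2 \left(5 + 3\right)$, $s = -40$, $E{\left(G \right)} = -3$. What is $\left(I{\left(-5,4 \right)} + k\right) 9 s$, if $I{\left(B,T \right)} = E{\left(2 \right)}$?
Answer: $6840$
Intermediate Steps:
$I{\left(B,T \right)} = -3$
$k = -16$ ($k = \left(-2\right) 8 = -16$)
$\left(I{\left(-5,4 \right)} + k\right) 9 s = \left(-3 - 16\right) 9 \left(-40\right) = \left(-19\right) 9 \left(-40\right) = \left(-171\right) \left(-40\right) = 6840$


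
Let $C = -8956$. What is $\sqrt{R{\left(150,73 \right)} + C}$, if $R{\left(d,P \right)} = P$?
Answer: $3 i \sqrt{987} \approx 94.25 i$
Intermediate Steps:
$\sqrt{R{\left(150,73 \right)} + C} = \sqrt{73 - 8956} = \sqrt{-8883} = 3 i \sqrt{987}$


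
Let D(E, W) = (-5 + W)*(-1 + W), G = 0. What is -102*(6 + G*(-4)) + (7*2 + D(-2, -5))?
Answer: -538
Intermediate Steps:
D(E, W) = (-1 + W)*(-5 + W)
-102*(6 + G*(-4)) + (7*2 + D(-2, -5)) = -102*(6 + 0*(-4)) + (7*2 + (5 + (-5)² - 6*(-5))) = -102*(6 + 0) + (14 + (5 + 25 + 30)) = -102*6 + (14 + 60) = -612 + 74 = -538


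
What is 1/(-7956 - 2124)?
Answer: -1/10080 ≈ -9.9206e-5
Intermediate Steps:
1/(-7956 - 2124) = 1/(-10080) = -1/10080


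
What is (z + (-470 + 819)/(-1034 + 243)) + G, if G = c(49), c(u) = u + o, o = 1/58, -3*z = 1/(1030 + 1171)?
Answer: 14715208435/302932434 ≈ 48.576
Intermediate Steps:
z = -1/6603 (z = -1/(3*(1030 + 1171)) = -⅓/2201 = -⅓*1/2201 = -1/6603 ≈ -0.00015145)
o = 1/58 ≈ 0.017241
c(u) = 1/58 + u (c(u) = u + 1/58 = 1/58 + u)
G = 2843/58 (G = 1/58 + 49 = 2843/58 ≈ 49.017)
(z + (-470 + 819)/(-1034 + 243)) + G = (-1/6603 + (-470 + 819)/(-1034 + 243)) + 2843/58 = (-1/6603 + 349/(-791)) + 2843/58 = (-1/6603 + 349*(-1/791)) + 2843/58 = (-1/6603 - 349/791) + 2843/58 = -2305238/5222973 + 2843/58 = 14715208435/302932434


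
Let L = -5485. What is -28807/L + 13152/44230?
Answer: 134627233/24260155 ≈ 5.5493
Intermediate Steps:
-28807/L + 13152/44230 = -28807/(-5485) + 13152/44230 = -28807*(-1/5485) + 13152*(1/44230) = 28807/5485 + 6576/22115 = 134627233/24260155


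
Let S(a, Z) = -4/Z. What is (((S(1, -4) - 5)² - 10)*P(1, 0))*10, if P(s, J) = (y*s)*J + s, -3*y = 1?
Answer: 60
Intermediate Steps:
y = -⅓ (y = -⅓*1 = -⅓ ≈ -0.33333)
P(s, J) = s - J*s/3 (P(s, J) = (-s/3)*J + s = -J*s/3 + s = s - J*s/3)
(((S(1, -4) - 5)² - 10)*P(1, 0))*10 = (((-4/(-4) - 5)² - 10)*((⅓)*1*(3 - 1*0)))*10 = (((-4*(-¼) - 5)² - 10)*((⅓)*1*(3 + 0)))*10 = (((1 - 5)² - 10)*((⅓)*1*3))*10 = (((-4)² - 10)*1)*10 = ((16 - 10)*1)*10 = (6*1)*10 = 6*10 = 60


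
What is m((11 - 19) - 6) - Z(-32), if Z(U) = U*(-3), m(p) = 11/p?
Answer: -1355/14 ≈ -96.786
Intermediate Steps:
Z(U) = -3*U
m((11 - 19) - 6) - Z(-32) = 11/((11 - 19) - 6) - (-3)*(-32) = 11/(-8 - 6) - 1*96 = 11/(-14) - 96 = 11*(-1/14) - 96 = -11/14 - 96 = -1355/14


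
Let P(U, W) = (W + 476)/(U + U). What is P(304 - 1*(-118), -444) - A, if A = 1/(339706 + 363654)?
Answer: 5626669/148408960 ≈ 0.037913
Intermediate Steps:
P(U, W) = (476 + W)/(2*U) (P(U, W) = (476 + W)/((2*U)) = (476 + W)*(1/(2*U)) = (476 + W)/(2*U))
A = 1/703360 ≈ 1.4217e-6
P(304 - 1*(-118), -444) - A = (476 - 444)/(2*(304 - 1*(-118))) - 1*1/703360 = (½)*32/(304 + 118) - 1/703360 = (½)*32/422 - 1/703360 = (½)*(1/422)*32 - 1/703360 = 8/211 - 1/703360 = 5626669/148408960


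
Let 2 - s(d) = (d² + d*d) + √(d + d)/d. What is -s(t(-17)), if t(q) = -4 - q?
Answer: 336 + √26/13 ≈ 336.39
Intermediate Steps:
s(d) = 2 - 2*d² - √2/√d (s(d) = 2 - ((d² + d*d) + √(d + d)/d) = 2 - ((d² + d²) + √(2*d)/d) = 2 - (2*d² + (√2*√d)/d) = 2 - (2*d² + √2/√d) = 2 + (-2*d² - √2/√d) = 2 - 2*d² - √2/√d)
-s(t(-17)) = -(2 - 2*(-4 - 1*(-17))² - √2/√(-4 - 1*(-17))) = -(2 - 2*(-4 + 17)² - √2/√(-4 + 17)) = -(2 - 2*13² - √2/√13) = -(2 - 2*169 - √2*√13/13) = -(2 - 338 - √26/13) = -(-336 - √26/13) = 336 + √26/13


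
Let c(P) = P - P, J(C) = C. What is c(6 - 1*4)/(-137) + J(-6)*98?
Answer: -588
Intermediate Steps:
c(P) = 0
c(6 - 1*4)/(-137) + J(-6)*98 = 0/(-137) - 6*98 = 0*(-1/137) - 588 = 0 - 588 = -588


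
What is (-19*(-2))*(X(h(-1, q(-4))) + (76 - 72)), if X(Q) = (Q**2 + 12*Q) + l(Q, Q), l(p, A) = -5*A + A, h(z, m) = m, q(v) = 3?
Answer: 1406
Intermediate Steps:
l(p, A) = -4*A
X(Q) = Q**2 + 8*Q (X(Q) = (Q**2 + 12*Q) - 4*Q = Q**2 + 8*Q)
(-19*(-2))*(X(h(-1, q(-4))) + (76 - 72)) = (-19*(-2))*(3*(8 + 3) + (76 - 72)) = 38*(3*11 + 4) = 38*(33 + 4) = 38*37 = 1406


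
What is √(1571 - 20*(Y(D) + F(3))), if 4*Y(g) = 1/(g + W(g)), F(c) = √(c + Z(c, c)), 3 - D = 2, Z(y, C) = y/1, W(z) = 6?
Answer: 2*√(19236 - 245*√6)/7 ≈ 39.004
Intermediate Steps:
Z(y, C) = y (Z(y, C) = y*1 = y)
D = 1 (D = 3 - 1*2 = 3 - 2 = 1)
F(c) = √2*√c (F(c) = √(c + c) = √(2*c) = √2*√c)
Y(g) = 1/(4*(6 + g)) (Y(g) = 1/(4*(g + 6)) = 1/(4*(6 + g)))
√(1571 - 20*(Y(D) + F(3))) = √(1571 - 20*(1/(4*(6 + 1)) + √2*√3)) = √(1571 - 20*((¼)/7 + √6)) = √(1571 - 20*((¼)*(⅐) + √6)) = √(1571 - 20*(1/28 + √6)) = √(1571 + (-5/7 - 20*√6)) = √(10992/7 - 20*√6)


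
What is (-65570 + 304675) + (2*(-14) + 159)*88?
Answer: 250633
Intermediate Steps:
(-65570 + 304675) + (2*(-14) + 159)*88 = 239105 + (-28 + 159)*88 = 239105 + 131*88 = 239105 + 11528 = 250633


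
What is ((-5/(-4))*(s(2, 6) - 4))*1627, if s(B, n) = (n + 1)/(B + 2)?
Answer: -73215/16 ≈ -4575.9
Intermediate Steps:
s(B, n) = (1 + n)/(2 + B)
((-5/(-4))*(s(2, 6) - 4))*1627 = ((-5/(-4))*((1 + 6)/(2 + 2) - 4))*1627 = ((-5*(-¼))*(7/4 - 4))*1627 = (5*((¼)*7 - 4)/4)*1627 = (5*(7/4 - 4)/4)*1627 = ((5/4)*(-9/4))*1627 = -45/16*1627 = -73215/16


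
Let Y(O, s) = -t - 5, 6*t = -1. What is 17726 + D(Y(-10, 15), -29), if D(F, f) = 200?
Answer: 17926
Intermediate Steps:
t = -⅙ (t = (⅙)*(-1) = -⅙ ≈ -0.16667)
Y(O, s) = -29/6 (Y(O, s) = -1*(-⅙) - 5 = ⅙ - 5 = -29/6)
17726 + D(Y(-10, 15), -29) = 17726 + 200 = 17926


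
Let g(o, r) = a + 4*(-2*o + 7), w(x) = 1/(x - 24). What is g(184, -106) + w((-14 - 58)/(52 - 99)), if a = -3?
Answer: -1528079/1056 ≈ -1447.0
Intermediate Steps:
w(x) = 1/(-24 + x)
g(o, r) = 25 - 8*o (g(o, r) = -3 + 4*(-2*o + 7) = -3 + 4*(7 - 2*o) = -3 + (28 - 8*o) = 25 - 8*o)
g(184, -106) + w((-14 - 58)/(52 - 99)) = (25 - 8*184) + 1/(-24 + (-14 - 58)/(52 - 99)) = (25 - 1472) + 1/(-24 - 72/(-47)) = -1447 + 1/(-24 - 72*(-1/47)) = -1447 + 1/(-24 + 72/47) = -1447 + 1/(-1056/47) = -1447 - 47/1056 = -1528079/1056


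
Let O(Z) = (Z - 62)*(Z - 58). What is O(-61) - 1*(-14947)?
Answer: 29584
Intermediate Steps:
O(Z) = (-62 + Z)*(-58 + Z)
O(-61) - 1*(-14947) = (3596 + (-61)² - 120*(-61)) - 1*(-14947) = (3596 + 3721 + 7320) + 14947 = 14637 + 14947 = 29584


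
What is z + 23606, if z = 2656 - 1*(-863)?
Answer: 27125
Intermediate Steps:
z = 3519 (z = 2656 + 863 = 3519)
z + 23606 = 3519 + 23606 = 27125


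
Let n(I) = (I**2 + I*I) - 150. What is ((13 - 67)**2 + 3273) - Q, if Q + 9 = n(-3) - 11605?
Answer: 17935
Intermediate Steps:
n(I) = -150 + 2*I**2 (n(I) = (I**2 + I**2) - 150 = 2*I**2 - 150 = -150 + 2*I**2)
Q = -11746 (Q = -9 + ((-150 + 2*(-3)**2) - 11605) = -9 + ((-150 + 2*9) - 11605) = -9 + ((-150 + 18) - 11605) = -9 + (-132 - 11605) = -9 - 11737 = -11746)
((13 - 67)**2 + 3273) - Q = ((13 - 67)**2 + 3273) - 1*(-11746) = ((-54)**2 + 3273) + 11746 = (2916 + 3273) + 11746 = 6189 + 11746 = 17935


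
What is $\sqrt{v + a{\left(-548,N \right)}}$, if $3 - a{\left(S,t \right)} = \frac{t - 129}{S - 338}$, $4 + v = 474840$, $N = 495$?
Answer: $\frac{2 \sqrt{23296689995}}{443} \approx 689.09$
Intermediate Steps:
$v = 474836$ ($v = -4 + 474840 = 474836$)
$a{\left(S,t \right)} = 3 - \frac{-129 + t}{-338 + S}$ ($a{\left(S,t \right)} = 3 - \frac{t - 129}{S - 338} = 3 - \frac{-129 + t}{-338 + S}$)
$\sqrt{v + a{\left(-548,N \right)}} = \sqrt{474836 + \frac{-885 - 495 + 3 \left(-548\right)}{-338 - 548}} = \sqrt{474836 + \frac{-885 - 495 - 1644}{-886}} = \sqrt{474836 - - \frac{1512}{443}} = \sqrt{474836 + \frac{1512}{443}} = \sqrt{\frac{210353860}{443}} = \frac{2 \sqrt{23296689995}}{443}$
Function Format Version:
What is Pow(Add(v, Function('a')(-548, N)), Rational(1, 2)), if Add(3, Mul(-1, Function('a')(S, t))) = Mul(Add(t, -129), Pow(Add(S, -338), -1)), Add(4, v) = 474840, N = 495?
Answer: Mul(Rational(2, 443), Pow(23296689995, Rational(1, 2))) ≈ 689.09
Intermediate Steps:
v = 474836 (v = Add(-4, 474840) = 474836)
Function('a')(S, t) = Add(3, Mul(-1, Pow(Add(-338, S), -1), Add(-129, t))) (Function('a')(S, t) = Add(3, Mul(-1, Mul(Add(t, -129), Pow(Add(S, -338), -1)))) = Add(3, Mul(-1, Mul(Add(-129, t), Pow(Add(-338, S), -1)))) = Add(3, Mul(-1, Mul(Pow(Add(-338, S), -1), Add(-129, t)))) = Add(3, Mul(-1, Pow(Add(-338, S), -1), Add(-129, t))))
Pow(Add(v, Function('a')(-548, N)), Rational(1, 2)) = Pow(Add(474836, Mul(Pow(Add(-338, -548), -1), Add(-885, Mul(-1, 495), Mul(3, -548)))), Rational(1, 2)) = Pow(Add(474836, Mul(Pow(-886, -1), Add(-885, -495, -1644))), Rational(1, 2)) = Pow(Add(474836, Mul(Rational(-1, 886), -3024)), Rational(1, 2)) = Pow(Add(474836, Rational(1512, 443)), Rational(1, 2)) = Pow(Rational(210353860, 443), Rational(1, 2)) = Mul(Rational(2, 443), Pow(23296689995, Rational(1, 2)))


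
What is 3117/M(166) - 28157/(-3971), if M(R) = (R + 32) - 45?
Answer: 5561876/202521 ≈ 27.463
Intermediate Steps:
M(R) = -13 + R (M(R) = (32 + R) - 45 = -13 + R)
3117/M(166) - 28157/(-3971) = 3117/(-13 + 166) - 28157/(-3971) = 3117/153 - 28157*(-1/3971) = 3117*(1/153) + 28157/3971 = 1039/51 + 28157/3971 = 5561876/202521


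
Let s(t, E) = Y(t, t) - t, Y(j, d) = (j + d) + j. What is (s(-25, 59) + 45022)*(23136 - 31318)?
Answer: -367960904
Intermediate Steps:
Y(j, d) = d + 2*j (Y(j, d) = (d + j) + j = d + 2*j)
s(t, E) = 2*t (s(t, E) = (t + 2*t) - t = 3*t - t = 2*t)
(s(-25, 59) + 45022)*(23136 - 31318) = (2*(-25) + 45022)*(23136 - 31318) = (-50 + 45022)*(-8182) = 44972*(-8182) = -367960904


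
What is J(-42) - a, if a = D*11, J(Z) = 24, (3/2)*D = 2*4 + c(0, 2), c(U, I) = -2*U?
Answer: -104/3 ≈ -34.667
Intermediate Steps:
D = 16/3 (D = 2*(2*4 - 2*0)/3 = 2*(8 + 0)/3 = (⅔)*8 = 16/3 ≈ 5.3333)
a = 176/3 (a = (16/3)*11 = 176/3 ≈ 58.667)
J(-42) - a = 24 - 1*176/3 = 24 - 176/3 = -104/3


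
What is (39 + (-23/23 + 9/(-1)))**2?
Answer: 841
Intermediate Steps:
(39 + (-23/23 + 9/(-1)))**2 = (39 + (-23*1/23 + 9*(-1)))**2 = (39 + (-1 - 9))**2 = (39 - 10)**2 = 29**2 = 841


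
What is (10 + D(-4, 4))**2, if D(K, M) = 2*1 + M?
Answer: 256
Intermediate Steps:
D(K, M) = 2 + M
(10 + D(-4, 4))**2 = (10 + (2 + 4))**2 = (10 + 6)**2 = 16**2 = 256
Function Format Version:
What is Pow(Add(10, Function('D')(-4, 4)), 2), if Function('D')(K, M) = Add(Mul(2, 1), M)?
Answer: 256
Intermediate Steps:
Function('D')(K, M) = Add(2, M)
Pow(Add(10, Function('D')(-4, 4)), 2) = Pow(Add(10, Add(2, 4)), 2) = Pow(Add(10, 6), 2) = Pow(16, 2) = 256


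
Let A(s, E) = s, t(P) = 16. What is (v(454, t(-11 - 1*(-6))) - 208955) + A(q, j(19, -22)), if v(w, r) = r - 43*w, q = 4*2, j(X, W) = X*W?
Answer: -228453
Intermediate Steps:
j(X, W) = W*X
q = 8
v(w, r) = r - 43*w
(v(454, t(-11 - 1*(-6))) - 208955) + A(q, j(19, -22)) = ((16 - 43*454) - 208955) + 8 = ((16 - 19522) - 208955) + 8 = (-19506 - 208955) + 8 = -228461 + 8 = -228453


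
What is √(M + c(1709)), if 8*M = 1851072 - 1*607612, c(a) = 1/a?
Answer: 11*√15007231446/3418 ≈ 394.25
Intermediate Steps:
M = 310865/2 (M = (1851072 - 1*607612)/8 = (1851072 - 607612)/8 = (⅛)*1243460 = 310865/2 ≈ 1.5543e+5)
√(M + c(1709)) = √(310865/2 + 1/1709) = √(531268287/3418) = 11*√15007231446/3418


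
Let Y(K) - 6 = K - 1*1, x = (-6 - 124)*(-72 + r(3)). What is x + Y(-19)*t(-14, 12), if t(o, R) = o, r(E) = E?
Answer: 9166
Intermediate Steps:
x = 8970 (x = (-6 - 124)*(-72 + 3) = -130*(-69) = 8970)
Y(K) = 5 + K (Y(K) = 6 + (K - 1*1) = 6 + (K - 1) = 6 + (-1 + K) = 5 + K)
x + Y(-19)*t(-14, 12) = 8970 + (5 - 19)*(-14) = 8970 - 14*(-14) = 8970 + 196 = 9166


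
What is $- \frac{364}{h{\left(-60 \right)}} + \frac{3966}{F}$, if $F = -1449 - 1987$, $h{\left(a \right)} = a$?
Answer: $\frac{126593}{25770} \approx 4.9124$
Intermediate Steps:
$F = -3436$ ($F = -1449 - 1987 = -3436$)
$- \frac{364}{h{\left(-60 \right)}} + \frac{3966}{F} = - \frac{364}{-60} + \frac{3966}{-3436} = \left(-364\right) \left(- \frac{1}{60}\right) + 3966 \left(- \frac{1}{3436}\right) = \frac{91}{15} - \frac{1983}{1718} = \frac{126593}{25770}$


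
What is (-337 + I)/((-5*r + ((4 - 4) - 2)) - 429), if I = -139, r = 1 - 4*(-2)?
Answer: 1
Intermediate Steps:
r = 9 (r = 1 + 8 = 9)
(-337 + I)/((-5*r + ((4 - 4) - 2)) - 429) = (-337 - 139)/((-5*9 + ((4 - 4) - 2)) - 429) = -476/((-45 + (0 - 2)) - 429) = -476/((-45 - 2) - 429) = -476/(-47 - 429) = -476/(-476) = -476*(-1/476) = 1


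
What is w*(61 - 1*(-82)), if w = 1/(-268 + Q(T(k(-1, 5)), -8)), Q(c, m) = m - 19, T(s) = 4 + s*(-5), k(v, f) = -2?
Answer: -143/295 ≈ -0.48475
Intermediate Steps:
T(s) = 4 - 5*s
Q(c, m) = -19 + m
w = -1/295 (w = 1/(-268 + (-19 - 8)) = 1/(-268 - 27) = 1/(-295) = -1/295 ≈ -0.0033898)
w*(61 - 1*(-82)) = -(61 - 1*(-82))/295 = -(61 + 82)/295 = -1/295*143 = -143/295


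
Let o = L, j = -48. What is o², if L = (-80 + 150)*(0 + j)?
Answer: 11289600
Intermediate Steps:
L = -3360 (L = (-80 + 150)*(0 - 48) = 70*(-48) = -3360)
o = -3360
o² = (-3360)² = 11289600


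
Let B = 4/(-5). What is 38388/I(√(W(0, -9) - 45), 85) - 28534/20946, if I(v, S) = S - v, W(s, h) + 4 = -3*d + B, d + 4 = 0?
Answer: 85173927931/190158261 + 57582*I*√105/18157 ≈ 447.91 + 32.497*I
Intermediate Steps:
B = -⅘ (B = 4*(-⅕) = -⅘ ≈ -0.80000)
d = -4 (d = -4 + 0 = -4)
W(s, h) = 36/5 (W(s, h) = -4 + (-3*(-4) - ⅘) = -4 + (12 - ⅘) = -4 + 56/5 = 36/5)
38388/I(√(W(0, -9) - 45), 85) - 28534/20946 = 38388/(85 - √(36/5 - 45)) - 28534/20946 = 38388/(85 - √(-189/5)) - 28534*1/20946 = 38388/(85 - 3*I*√105/5) - 14267/10473 = -14267/10473 + 38388/(85 - 3*I*√105/5)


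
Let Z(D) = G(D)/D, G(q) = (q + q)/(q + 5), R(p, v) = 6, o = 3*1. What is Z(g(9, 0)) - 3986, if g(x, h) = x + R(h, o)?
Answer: -39859/10 ≈ -3985.9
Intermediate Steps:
o = 3
g(x, h) = 6 + x (g(x, h) = x + 6 = 6 + x)
G(q) = 2*q/(5 + q) (G(q) = (2*q)/(5 + q) = 2*q/(5 + q))
Z(D) = 2/(5 + D) (Z(D) = (2*D/(5 + D))/D = 2/(5 + D))
Z(g(9, 0)) - 3986 = 2/(5 + (6 + 9)) - 3986 = 2/(5 + 15) - 3986 = 2/20 - 3986 = 2*(1/20) - 3986 = ⅒ - 3986 = -39859/10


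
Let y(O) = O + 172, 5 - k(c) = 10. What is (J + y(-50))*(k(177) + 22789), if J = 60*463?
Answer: 635719168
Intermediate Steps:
k(c) = -5 (k(c) = 5 - 1*10 = 5 - 10 = -5)
J = 27780
y(O) = 172 + O
(J + y(-50))*(k(177) + 22789) = (27780 + (172 - 50))*(-5 + 22789) = (27780 + 122)*22784 = 27902*22784 = 635719168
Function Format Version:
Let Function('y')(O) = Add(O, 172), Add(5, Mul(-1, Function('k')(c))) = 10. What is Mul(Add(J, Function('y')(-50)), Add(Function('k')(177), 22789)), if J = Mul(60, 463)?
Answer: 635719168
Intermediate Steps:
Function('k')(c) = -5 (Function('k')(c) = Add(5, Mul(-1, 10)) = Add(5, -10) = -5)
J = 27780
Function('y')(O) = Add(172, O)
Mul(Add(J, Function('y')(-50)), Add(Function('k')(177), 22789)) = Mul(Add(27780, Add(172, -50)), Add(-5, 22789)) = Mul(Add(27780, 122), 22784) = Mul(27902, 22784) = 635719168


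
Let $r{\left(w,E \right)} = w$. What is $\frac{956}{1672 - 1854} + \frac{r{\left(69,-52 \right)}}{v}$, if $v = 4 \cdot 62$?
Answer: $- \frac{112265}{22568} \approx -4.9745$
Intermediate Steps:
$v = 248$
$\frac{956}{1672 - 1854} + \frac{r{\left(69,-52 \right)}}{v} = \frac{956}{1672 - 1854} + \frac{69}{248} = \frac{956}{1672 - 1854} + 69 \cdot \frac{1}{248} = \frac{956}{-182} + \frac{69}{248} = 956 \left(- \frac{1}{182}\right) + \frac{69}{248} = - \frac{478}{91} + \frac{69}{248} = - \frac{112265}{22568}$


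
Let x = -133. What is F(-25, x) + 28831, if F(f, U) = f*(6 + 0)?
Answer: 28681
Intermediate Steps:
F(f, U) = 6*f (F(f, U) = f*6 = 6*f)
F(-25, x) + 28831 = 6*(-25) + 28831 = -150 + 28831 = 28681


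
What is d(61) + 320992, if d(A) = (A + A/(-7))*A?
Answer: 2269270/7 ≈ 3.2418e+5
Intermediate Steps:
d(A) = 6*A²/7 (d(A) = (A + A*(-⅐))*A = (A - A/7)*A = (6*A/7)*A = 6*A²/7)
d(61) + 320992 = (6/7)*61² + 320992 = (6/7)*3721 + 320992 = 22326/7 + 320992 = 2269270/7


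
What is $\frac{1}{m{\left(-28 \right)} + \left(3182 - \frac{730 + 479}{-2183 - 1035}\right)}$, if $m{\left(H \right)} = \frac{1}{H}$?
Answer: $\frac{45052}{143370781} \approx 0.00031423$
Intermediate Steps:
$\frac{1}{m{\left(-28 \right)} + \left(3182 - \frac{730 + 479}{-2183 - 1035}\right)} = \frac{1}{\frac{1}{-28} + \left(3182 - \frac{730 + 479}{-2183 - 1035}\right)} = \frac{1}{- \frac{1}{28} + \left(3182 - \frac{1209}{-3218}\right)} = \frac{1}{- \frac{1}{28} + \left(3182 - 1209 \left(- \frac{1}{3218}\right)\right)} = \frac{1}{- \frac{1}{28} + \left(3182 - - \frac{1209}{3218}\right)} = \frac{1}{- \frac{1}{28} + \left(3182 + \frac{1209}{3218}\right)} = \frac{1}{- \frac{1}{28} + \frac{10240885}{3218}} = \frac{1}{\frac{143370781}{45052}} = \frac{45052}{143370781}$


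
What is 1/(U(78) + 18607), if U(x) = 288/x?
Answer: 13/241939 ≈ 5.3733e-5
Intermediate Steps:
1/(U(78) + 18607) = 1/(288/78 + 18607) = 1/(288*(1/78) + 18607) = 1/(48/13 + 18607) = 1/(241939/13) = 13/241939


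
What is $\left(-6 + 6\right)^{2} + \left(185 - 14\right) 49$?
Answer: $8379$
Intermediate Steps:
$\left(-6 + 6\right)^{2} + \left(185 - 14\right) 49 = 0^{2} + 171 \cdot 49 = 0 + 8379 = 8379$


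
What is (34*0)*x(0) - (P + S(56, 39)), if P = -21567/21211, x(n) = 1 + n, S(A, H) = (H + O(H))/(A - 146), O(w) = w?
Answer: 599248/318165 ≈ 1.8834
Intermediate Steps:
S(A, H) = 2*H/(-146 + A) (S(A, H) = (H + H)/(A - 146) = (2*H)/(-146 + A) = 2*H/(-146 + A))
P = -21567/21211 (P = -21567*1/21211 = -21567/21211 ≈ -1.0168)
(34*0)*x(0) - (P + S(56, 39)) = (34*0)*(1 + 0) - (-21567/21211 + 2*39/(-146 + 56)) = 0*1 - (-21567/21211 + 2*39/(-90)) = 0 - (-21567/21211 + 2*39*(-1/90)) = 0 - (-21567/21211 - 13/15) = 0 - 1*(-599248/318165) = 0 + 599248/318165 = 599248/318165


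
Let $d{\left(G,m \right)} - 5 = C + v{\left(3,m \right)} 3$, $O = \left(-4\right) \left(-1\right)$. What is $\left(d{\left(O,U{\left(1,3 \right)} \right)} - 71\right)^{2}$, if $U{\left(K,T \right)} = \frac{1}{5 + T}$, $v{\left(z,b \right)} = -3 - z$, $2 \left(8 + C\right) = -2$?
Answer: $8649$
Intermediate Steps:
$C = -9$ ($C = -8 + \frac{1}{2} \left(-2\right) = -8 - 1 = -9$)
$O = 4$
$d{\left(G,m \right)} = -22$ ($d{\left(G,m \right)} = 5 + \left(-9 + \left(-3 - 3\right) 3\right) = 5 - 27 = -22$)
$\left(d{\left(O,U{\left(1,3 \right)} \right)} - 71\right)^{2} = \left(-22 - 71\right)^{2} = \left(-93\right)^{2} = 8649$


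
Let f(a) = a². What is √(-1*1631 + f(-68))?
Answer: √2993 ≈ 54.708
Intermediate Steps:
√(-1*1631 + f(-68)) = √(-1*1631 + (-68)²) = √(-1631 + 4624) = √2993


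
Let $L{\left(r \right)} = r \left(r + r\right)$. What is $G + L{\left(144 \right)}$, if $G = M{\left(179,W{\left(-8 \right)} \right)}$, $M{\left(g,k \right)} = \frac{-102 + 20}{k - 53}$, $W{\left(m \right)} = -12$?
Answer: $\frac{2695762}{65} \approx 41473.0$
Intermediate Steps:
$L{\left(r \right)} = 2 r^{2}$ ($L{\left(r \right)} = r 2 r = 2 r^{2}$)
$M{\left(g,k \right)} = - \frac{82}{-53 + k}$
$G = \frac{82}{65}$ ($G = - \frac{82}{-53 - 12} = - \frac{82}{-65} = \left(-82\right) \left(- \frac{1}{65}\right) = \frac{82}{65} \approx 1.2615$)
$G + L{\left(144 \right)} = \frac{82}{65} + 2 \cdot 144^{2} = \frac{82}{65} + 2 \cdot 20736 = \frac{82}{65} + 41472 = \frac{2695762}{65}$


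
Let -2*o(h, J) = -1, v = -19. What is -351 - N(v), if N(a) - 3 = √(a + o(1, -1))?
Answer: -354 - I*√74/2 ≈ -354.0 - 4.3012*I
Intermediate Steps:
o(h, J) = ½ (o(h, J) = -½*(-1) = ½)
N(a) = 3 + √(½ + a) (N(a) = 3 + √(a + ½) = 3 + √(½ + a))
-351 - N(v) = -351 - (3 + √(2 + 4*(-19))/2) = -351 - (3 + √(2 - 76)/2) = -351 - (3 + √(-74)/2) = -351 - (3 + (I*√74)/2) = -351 - (3 + I*√74/2) = -351 + (-3 - I*√74/2) = -354 - I*√74/2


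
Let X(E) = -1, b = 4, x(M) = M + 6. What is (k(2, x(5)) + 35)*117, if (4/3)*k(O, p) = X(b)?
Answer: 16029/4 ≈ 4007.3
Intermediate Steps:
x(M) = 6 + M
k(O, p) = -3/4 (k(O, p) = (3/4)*(-1) = -3/4)
(k(2, x(5)) + 35)*117 = (-3/4 + 35)*117 = (137/4)*117 = 16029/4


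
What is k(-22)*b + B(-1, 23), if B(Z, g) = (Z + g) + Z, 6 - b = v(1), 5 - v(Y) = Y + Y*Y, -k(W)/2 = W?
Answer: 153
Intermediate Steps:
k(W) = -2*W
v(Y) = 5 - Y - Y² (v(Y) = 5 - (Y + Y*Y) = 5 - (Y + Y²) = 5 + (-Y - Y²) = 5 - Y - Y²)
b = 3 (b = 6 - (5 - 1*1 - 1*1²) = 6 - (5 - 1 - 1*1) = 6 - (5 - 1 - 1) = 6 - 1*3 = 6 - 3 = 3)
B(Z, g) = g + 2*Z
k(-22)*b + B(-1, 23) = -2*(-22)*3 + (23 + 2*(-1)) = 44*3 + (23 - 2) = 132 + 21 = 153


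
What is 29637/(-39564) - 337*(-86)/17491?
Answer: 69807009/76890436 ≈ 0.90788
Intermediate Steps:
29637/(-39564) - 337*(-86)/17491 = 29637*(-1/39564) + 28982*(1/17491) = -3293/4396 + 28982/17491 = 69807009/76890436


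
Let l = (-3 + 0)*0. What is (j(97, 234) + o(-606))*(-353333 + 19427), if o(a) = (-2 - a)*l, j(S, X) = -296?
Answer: 98836176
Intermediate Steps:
l = 0 (l = -3*0 = 0)
o(a) = 0 (o(a) = (-2 - a)*0 = 0)
(j(97, 234) + o(-606))*(-353333 + 19427) = (-296 + 0)*(-353333 + 19427) = -296*(-333906) = 98836176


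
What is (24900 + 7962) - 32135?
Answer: 727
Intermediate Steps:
(24900 + 7962) - 32135 = 32862 - 32135 = 727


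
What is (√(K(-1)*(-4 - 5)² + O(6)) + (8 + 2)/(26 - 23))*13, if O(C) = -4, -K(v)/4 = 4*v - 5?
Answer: 130/3 + 52*√182 ≈ 744.85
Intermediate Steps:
K(v) = 20 - 16*v (K(v) = -4*(4*v - 5) = -4*(-5 + 4*v) = 20 - 16*v)
(√(K(-1)*(-4 - 5)² + O(6)) + (8 + 2)/(26 - 23))*13 = (√((20 - 16*(-1))*(-4 - 5)² - 4) + (8 + 2)/(26 - 23))*13 = (√((20 + 16)*(-9)² - 4) + 10/3)*13 = (√(36*81 - 4) + 10*(⅓))*13 = (√(2916 - 4) + 10/3)*13 = (√2912 + 10/3)*13 = (4*√182 + 10/3)*13 = (10/3 + 4*√182)*13 = 130/3 + 52*√182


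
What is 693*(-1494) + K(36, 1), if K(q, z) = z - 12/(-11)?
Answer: -11388739/11 ≈ -1.0353e+6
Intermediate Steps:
K(q, z) = 12/11 + z (K(q, z) = z - 12*(-1)/11 = z - 1*(-12/11) = z + 12/11 = 12/11 + z)
693*(-1494) + K(36, 1) = 693*(-1494) + (12/11 + 1) = -1035342 + 23/11 = -11388739/11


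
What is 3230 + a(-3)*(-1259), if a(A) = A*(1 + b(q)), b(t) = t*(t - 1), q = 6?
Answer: 120317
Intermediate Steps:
b(t) = t*(-1 + t)
a(A) = 31*A (a(A) = A*(1 + 6*(-1 + 6)) = A*(1 + 6*5) = A*(1 + 30) = A*31 = 31*A)
3230 + a(-3)*(-1259) = 3230 + (31*(-3))*(-1259) = 3230 - 93*(-1259) = 3230 + 117087 = 120317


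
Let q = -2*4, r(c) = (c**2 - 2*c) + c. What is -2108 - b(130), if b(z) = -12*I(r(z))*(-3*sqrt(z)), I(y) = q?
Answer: -2108 + 288*sqrt(130) ≈ 1175.7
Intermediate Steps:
r(c) = c**2 - c
q = -8
I(y) = -8
b(z) = -288*sqrt(z) (b(z) = -(-96)*(-3*sqrt(z)) = -288*sqrt(z))
-2108 - b(130) = -2108 - (-288)*sqrt(130) = -2108 + 288*sqrt(130)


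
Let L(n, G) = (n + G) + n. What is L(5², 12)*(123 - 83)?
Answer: 2480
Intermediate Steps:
L(n, G) = G + 2*n (L(n, G) = (G + n) + n = G + 2*n)
L(5², 12)*(123 - 83) = (12 + 2*5²)*(123 - 83) = (12 + 2*25)*40 = (12 + 50)*40 = 62*40 = 2480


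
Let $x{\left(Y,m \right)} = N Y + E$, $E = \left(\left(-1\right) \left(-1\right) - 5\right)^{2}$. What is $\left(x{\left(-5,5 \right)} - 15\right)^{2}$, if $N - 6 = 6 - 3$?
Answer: $1936$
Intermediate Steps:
$N = 9$ ($N = 6 + \left(6 - 3\right) = 6 + 3 = 9$)
$E = 16$ ($E = \left(1 - 5\right)^{2} = \left(-4\right)^{2} = 16$)
$x{\left(Y,m \right)} = 16 + 9 Y$ ($x{\left(Y,m \right)} = 9 Y + 16 = 16 + 9 Y$)
$\left(x{\left(-5,5 \right)} - 15\right)^{2} = \left(\left(16 + 9 \left(-5\right)\right) - 15\right)^{2} = \left(\left(16 - 45\right) - 15\right)^{2} = \left(-29 - 15\right)^{2} = \left(-44\right)^{2} = 1936$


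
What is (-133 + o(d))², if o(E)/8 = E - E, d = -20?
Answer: 17689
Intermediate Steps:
o(E) = 0 (o(E) = 8*(E - E) = 8*0 = 0)
(-133 + o(d))² = (-133 + 0)² = (-133)² = 17689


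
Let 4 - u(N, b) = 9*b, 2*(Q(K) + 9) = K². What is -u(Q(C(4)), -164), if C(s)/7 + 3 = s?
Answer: -1480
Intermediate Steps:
C(s) = -21 + 7*s
Q(K) = -9 + K²/2
u(N, b) = 4 - 9*b
-u(Q(C(4)), -164) = -(4 - 9*(-164)) = -(4 + 1476) = -1*1480 = -1480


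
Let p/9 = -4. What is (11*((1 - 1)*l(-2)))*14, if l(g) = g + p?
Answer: 0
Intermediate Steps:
p = -36 (p = 9*(-4) = -36)
l(g) = -36 + g (l(g) = g - 36 = -36 + g)
(11*((1 - 1)*l(-2)))*14 = (11*((1 - 1)*(-36 - 2)))*14 = (11*(0*(-38)))*14 = (11*0)*14 = 0*14 = 0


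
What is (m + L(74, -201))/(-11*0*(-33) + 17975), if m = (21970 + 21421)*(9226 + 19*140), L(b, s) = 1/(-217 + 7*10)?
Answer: 75814577621/2642325 ≈ 28692.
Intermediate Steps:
L(b, s) = -1/147 (L(b, s) = 1/(-217 + 70) = 1/(-147) = -1/147)
m = 515745426 (m = 43391*(9226 + 2660) = 43391*11886 = 515745426)
(m + L(74, -201))/(-11*0*(-33) + 17975) = (515745426 - 1/147)/(-11*0*(-33) + 17975) = 75814577621/(147*(0*(-33) + 17975)) = 75814577621/(147*(0 + 17975)) = (75814577621/147)/17975 = (75814577621/147)*(1/17975) = 75814577621/2642325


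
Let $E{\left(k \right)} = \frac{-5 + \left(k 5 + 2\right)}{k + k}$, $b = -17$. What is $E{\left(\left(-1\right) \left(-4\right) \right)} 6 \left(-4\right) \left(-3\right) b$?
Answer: $-2601$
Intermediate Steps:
$E{\left(k \right)} = \frac{-3 + 5 k}{2 k}$ ($E{\left(k \right)} = \frac{-5 + \left(5 k + 2\right)}{2 k} = \left(-5 + \left(2 + 5 k\right)\right) \frac{1}{2 k} = \left(-3 + 5 k\right) \frac{1}{2 k} = \frac{-3 + 5 k}{2 k}$)
$E{\left(\left(-1\right) \left(-4\right) \right)} 6 \left(-4\right) \left(-3\right) b = \frac{-3 + 5 \left(\left(-1\right) \left(-4\right)\right)}{2 \left(\left(-1\right) \left(-4\right)\right)} 6 \left(-4\right) \left(-3\right) \left(-17\right) = \frac{-3 + 5 \cdot 4}{2 \cdot 4} \left(\left(-24\right) \left(-3\right)\right) \left(-17\right) = \frac{1}{2} \cdot \frac{1}{4} \left(-3 + 20\right) 72 \left(-17\right) = \frac{1}{2} \cdot \frac{1}{4} \cdot 17 \cdot 72 \left(-17\right) = \frac{17}{8} \cdot 72 \left(-17\right) = 153 \left(-17\right) = -2601$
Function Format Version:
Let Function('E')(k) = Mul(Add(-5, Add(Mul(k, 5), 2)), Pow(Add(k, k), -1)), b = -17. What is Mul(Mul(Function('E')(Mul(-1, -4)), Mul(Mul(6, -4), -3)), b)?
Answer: -2601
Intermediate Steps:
Function('E')(k) = Mul(Rational(1, 2), Pow(k, -1), Add(-3, Mul(5, k))) (Function('E')(k) = Mul(Add(-5, Add(Mul(5, k), 2)), Pow(Mul(2, k), -1)) = Mul(Add(-5, Add(2, Mul(5, k))), Mul(Rational(1, 2), Pow(k, -1))) = Mul(Add(-3, Mul(5, k)), Mul(Rational(1, 2), Pow(k, -1))) = Mul(Rational(1, 2), Pow(k, -1), Add(-3, Mul(5, k))))
Mul(Mul(Function('E')(Mul(-1, -4)), Mul(Mul(6, -4), -3)), b) = Mul(Mul(Mul(Rational(1, 2), Pow(Mul(-1, -4), -1), Add(-3, Mul(5, Mul(-1, -4)))), Mul(Mul(6, -4), -3)), -17) = Mul(Mul(Mul(Rational(1, 2), Pow(4, -1), Add(-3, Mul(5, 4))), Mul(-24, -3)), -17) = Mul(Mul(Mul(Rational(1, 2), Rational(1, 4), Add(-3, 20)), 72), -17) = Mul(Mul(Mul(Rational(1, 2), Rational(1, 4), 17), 72), -17) = Mul(Mul(Rational(17, 8), 72), -17) = Mul(153, -17) = -2601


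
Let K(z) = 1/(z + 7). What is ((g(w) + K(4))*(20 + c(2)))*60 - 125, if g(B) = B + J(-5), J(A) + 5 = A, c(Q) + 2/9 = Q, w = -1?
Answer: -158175/11 ≈ -14380.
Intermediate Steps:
c(Q) = -2/9 + Q
J(A) = -5 + A
K(z) = 1/(7 + z)
g(B) = -10 + B (g(B) = B + (-5 - 5) = B - 10 = -10 + B)
((g(w) + K(4))*(20 + c(2)))*60 - 125 = (((-10 - 1) + 1/(7 + 4))*(20 + (-2/9 + 2)))*60 - 125 = ((-11 + 1/11)*(20 + 16/9))*60 - 125 = ((-11 + 1/11)*(196/9))*60 - 125 = -120/11*196/9*60 - 125 = -7840/33*60 - 125 = -156800/11 - 125 = -158175/11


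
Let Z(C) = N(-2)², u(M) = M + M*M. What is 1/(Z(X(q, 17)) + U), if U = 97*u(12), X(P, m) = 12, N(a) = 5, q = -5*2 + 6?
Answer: 1/15157 ≈ 6.5976e-5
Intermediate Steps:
u(M) = M + M²
q = -4 (q = -10 + 6 = -4)
Z(C) = 25 (Z(C) = 5² = 25)
U = 15132 (U = 97*(12*(1 + 12)) = 97*(12*13) = 97*156 = 15132)
1/(Z(X(q, 17)) + U) = 1/(25 + 15132) = 1/15157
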